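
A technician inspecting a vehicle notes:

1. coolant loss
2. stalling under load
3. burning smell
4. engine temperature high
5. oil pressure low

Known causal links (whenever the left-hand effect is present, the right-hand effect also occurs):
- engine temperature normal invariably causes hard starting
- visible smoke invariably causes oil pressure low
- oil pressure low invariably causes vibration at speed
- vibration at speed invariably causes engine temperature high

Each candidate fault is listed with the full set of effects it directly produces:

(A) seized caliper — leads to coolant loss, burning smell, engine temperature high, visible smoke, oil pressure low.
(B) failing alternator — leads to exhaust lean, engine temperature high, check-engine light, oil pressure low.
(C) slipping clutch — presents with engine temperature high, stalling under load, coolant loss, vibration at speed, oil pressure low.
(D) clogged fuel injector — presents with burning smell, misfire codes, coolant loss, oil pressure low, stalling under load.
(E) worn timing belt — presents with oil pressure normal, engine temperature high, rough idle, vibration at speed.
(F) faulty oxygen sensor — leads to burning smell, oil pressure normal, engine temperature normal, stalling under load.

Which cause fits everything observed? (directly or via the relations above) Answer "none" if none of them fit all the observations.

D

Per-candidate check:
(A) seized caliper — does not account for stalling under load
(B) failing alternator — coolant loss ✗; stalling under load ✗; burning smell ✗; engine temperature high ✓; oil pressure low ✓
(C) slipping clutch — coolant loss ✓; stalling under load ✓; burning smell ✗; engine temperature high ✓; oil pressure low ✓
(D) clogged fuel injector — accounts for every observation (engine temperature high via oil pressure low → vibration at speed → engine temperature high)
(E) worn timing belt — coolant loss ✗; stalling under load ✗; burning smell ✗; engine temperature high ✓; oil pressure low ✗
(F) faulty oxygen sensor — coolant loss ✗; stalling under load ✓; burning smell ✓; engine temperature high ✗; oil pressure low ✗
(D) is the only candidate with no mismatches.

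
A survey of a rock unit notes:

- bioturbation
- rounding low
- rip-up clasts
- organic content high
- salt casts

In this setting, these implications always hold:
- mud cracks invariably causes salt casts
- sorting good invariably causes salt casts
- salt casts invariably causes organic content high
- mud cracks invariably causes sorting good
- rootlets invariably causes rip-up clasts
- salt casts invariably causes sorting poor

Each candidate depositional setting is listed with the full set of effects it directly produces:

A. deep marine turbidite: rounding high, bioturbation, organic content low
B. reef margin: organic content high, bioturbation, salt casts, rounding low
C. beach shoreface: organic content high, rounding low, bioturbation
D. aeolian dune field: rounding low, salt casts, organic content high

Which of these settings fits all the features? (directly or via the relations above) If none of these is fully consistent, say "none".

Per-candidate check:
(A) deep marine turbidite — fails on rounding low, rip-up clasts, organic content high, salt casts (predicts rounding high, not rounding low; predicts organic content low, not organic content high)
(B) reef margin — does not account for rip-up clasts
(C) beach shoreface — bioturbation yes; rounding low yes; rip-up clasts NO; organic content high yes; salt casts NO
(D) aeolian dune field — bioturbation NO; rounding low yes; rip-up clasts NO; organic content high yes; salt casts yes
None of the listed candidates fits everything.

none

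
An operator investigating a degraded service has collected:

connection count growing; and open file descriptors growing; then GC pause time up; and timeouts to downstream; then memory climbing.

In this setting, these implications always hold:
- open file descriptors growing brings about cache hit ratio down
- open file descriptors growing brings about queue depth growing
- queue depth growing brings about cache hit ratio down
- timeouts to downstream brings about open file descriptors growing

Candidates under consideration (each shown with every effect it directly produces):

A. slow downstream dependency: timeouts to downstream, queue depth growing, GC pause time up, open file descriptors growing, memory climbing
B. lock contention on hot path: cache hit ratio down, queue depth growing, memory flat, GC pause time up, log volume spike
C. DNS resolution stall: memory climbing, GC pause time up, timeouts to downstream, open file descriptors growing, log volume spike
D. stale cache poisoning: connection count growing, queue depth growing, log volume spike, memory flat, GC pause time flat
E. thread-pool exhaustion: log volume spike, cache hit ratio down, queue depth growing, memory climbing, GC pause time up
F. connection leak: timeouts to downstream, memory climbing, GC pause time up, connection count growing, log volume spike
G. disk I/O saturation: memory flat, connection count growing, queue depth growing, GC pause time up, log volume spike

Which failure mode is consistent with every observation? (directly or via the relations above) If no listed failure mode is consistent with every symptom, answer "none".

For each candidate, compare predicted effects to what was observed:
(A) slow downstream dependency — connection count growing NO; open file descriptors growing yes; GC pause time up yes; timeouts to downstream yes; memory climbing yes
(B) lock contention on hot path — fails on connection count growing, open file descriptors growing, timeouts to downstream, memory climbing (predicts memory flat, not memory climbing)
(C) DNS resolution stall — connection count growing NO; open file descriptors growing yes; GC pause time up yes; timeouts to downstream yes; memory climbing yes
(D) stale cache poisoning — connection count growing yes; open file descriptors growing NO; GC pause time up NO; timeouts to downstream NO; memory climbing NO
(E) thread-pool exhaustion — connection count growing NO; open file descriptors growing NO; GC pause time up yes; timeouts to downstream NO; memory climbing yes
(F) connection leak — accounts for every observation (open file descriptors growing through timeouts to downstream → open file descriptors growing)
(G) disk I/O saturation — connection count growing yes; open file descriptors growing NO; GC pause time up yes; timeouts to downstream NO; memory climbing NO
(F) is the only candidate with no mismatches.

F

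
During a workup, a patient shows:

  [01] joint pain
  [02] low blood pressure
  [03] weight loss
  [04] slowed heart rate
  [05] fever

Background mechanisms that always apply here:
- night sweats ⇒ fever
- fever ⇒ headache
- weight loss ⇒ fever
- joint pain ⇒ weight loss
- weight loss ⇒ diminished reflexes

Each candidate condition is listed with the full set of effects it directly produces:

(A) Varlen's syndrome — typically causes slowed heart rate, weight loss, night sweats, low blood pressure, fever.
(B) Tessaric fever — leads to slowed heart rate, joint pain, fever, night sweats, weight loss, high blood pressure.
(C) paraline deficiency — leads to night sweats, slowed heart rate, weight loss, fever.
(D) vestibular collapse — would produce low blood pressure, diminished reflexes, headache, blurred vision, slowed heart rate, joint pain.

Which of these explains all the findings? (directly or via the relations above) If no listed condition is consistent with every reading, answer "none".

Checking each candidate against the observations:
(A) Varlen's syndrome — joint pain -; low blood pressure +; weight loss +; slowed heart rate +; fever +
(B) Tessaric fever — fails on low blood pressure (predicts high blood pressure, not low blood pressure)
(C) paraline deficiency — joint pain -; low blood pressure -; weight loss +; slowed heart rate +; fever +
(D) vestibular collapse — joint pain +; low blood pressure +; weight loss + (through joint pain → weight loss); slowed heart rate +; fever + (through joint pain → weight loss → fever)
Only (D) is consistent with every observation.

D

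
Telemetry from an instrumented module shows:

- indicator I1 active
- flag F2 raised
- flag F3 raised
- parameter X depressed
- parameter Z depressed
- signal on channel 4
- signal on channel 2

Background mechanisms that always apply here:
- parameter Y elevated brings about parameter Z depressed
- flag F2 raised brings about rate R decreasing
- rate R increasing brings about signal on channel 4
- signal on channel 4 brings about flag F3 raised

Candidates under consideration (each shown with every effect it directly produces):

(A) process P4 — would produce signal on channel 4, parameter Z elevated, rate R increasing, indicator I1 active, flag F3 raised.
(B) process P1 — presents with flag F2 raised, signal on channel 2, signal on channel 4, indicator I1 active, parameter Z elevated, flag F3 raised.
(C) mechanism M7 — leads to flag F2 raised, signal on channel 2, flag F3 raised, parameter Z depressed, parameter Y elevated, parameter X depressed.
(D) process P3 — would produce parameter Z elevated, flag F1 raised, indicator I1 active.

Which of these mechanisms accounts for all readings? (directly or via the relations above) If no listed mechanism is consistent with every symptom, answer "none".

none

Checking each candidate against the observations:
(A) process P4 — indicator I1 active ✓; flag F2 raised ✗; flag F3 raised ✓; parameter X depressed ✗; parameter Z depressed ✗; signal on channel 4 ✓; signal on channel 2 ✗
(B) process P1 — fails on parameter X depressed, parameter Z depressed (predicts parameter Z elevated, not parameter Z depressed)
(C) mechanism M7 — indicator I1 active ✗; flag F2 raised ✓; flag F3 raised ✓; parameter X depressed ✓; parameter Z depressed ✓; signal on channel 4 ✗; signal on channel 2 ✓
(D) process P3 — fails on flag F2 raised, flag F3 raised, parameter X depressed, parameter Z depressed, signal on channel 4, signal on channel 2 (predicts parameter Z elevated, not parameter Z depressed)
None of the listed candidates fits everything.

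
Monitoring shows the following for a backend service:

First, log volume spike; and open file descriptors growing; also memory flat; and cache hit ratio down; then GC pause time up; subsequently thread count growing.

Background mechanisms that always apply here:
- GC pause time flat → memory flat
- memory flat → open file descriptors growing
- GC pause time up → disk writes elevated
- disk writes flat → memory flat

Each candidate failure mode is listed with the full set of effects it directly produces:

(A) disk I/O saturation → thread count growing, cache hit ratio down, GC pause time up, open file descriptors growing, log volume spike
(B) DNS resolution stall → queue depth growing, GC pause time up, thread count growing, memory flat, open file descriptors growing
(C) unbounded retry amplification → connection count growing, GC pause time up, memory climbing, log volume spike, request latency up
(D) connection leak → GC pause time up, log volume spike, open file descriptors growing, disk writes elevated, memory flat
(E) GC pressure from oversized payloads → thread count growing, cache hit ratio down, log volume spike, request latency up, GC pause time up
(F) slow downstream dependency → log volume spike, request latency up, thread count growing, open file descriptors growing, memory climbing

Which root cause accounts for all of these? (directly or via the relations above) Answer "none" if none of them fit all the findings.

Per-candidate check:
(A) disk I/O saturation — log volume spike yes; open file descriptors growing yes; memory flat NO; cache hit ratio down yes; GC pause time up yes; thread count growing yes
(B) DNS resolution stall — log volume spike NO; open file descriptors growing yes; memory flat yes; cache hit ratio down NO; GC pause time up yes; thread count growing yes
(C) unbounded retry amplification — fails on open file descriptors growing, memory flat, cache hit ratio down, thread count growing (predicts memory climbing, not memory flat)
(D) connection leak — log volume spike yes; open file descriptors growing yes; memory flat yes; cache hit ratio down NO; GC pause time up yes; thread count growing NO
(E) GC pressure from oversized payloads — log volume spike yes; open file descriptors growing NO; memory flat NO; cache hit ratio down yes; GC pause time up yes; thread count growing yes
(F) slow downstream dependency — fails on memory flat, cache hit ratio down, GC pause time up (predicts memory climbing, not memory flat)
Every candidate fails on at least one observation.

none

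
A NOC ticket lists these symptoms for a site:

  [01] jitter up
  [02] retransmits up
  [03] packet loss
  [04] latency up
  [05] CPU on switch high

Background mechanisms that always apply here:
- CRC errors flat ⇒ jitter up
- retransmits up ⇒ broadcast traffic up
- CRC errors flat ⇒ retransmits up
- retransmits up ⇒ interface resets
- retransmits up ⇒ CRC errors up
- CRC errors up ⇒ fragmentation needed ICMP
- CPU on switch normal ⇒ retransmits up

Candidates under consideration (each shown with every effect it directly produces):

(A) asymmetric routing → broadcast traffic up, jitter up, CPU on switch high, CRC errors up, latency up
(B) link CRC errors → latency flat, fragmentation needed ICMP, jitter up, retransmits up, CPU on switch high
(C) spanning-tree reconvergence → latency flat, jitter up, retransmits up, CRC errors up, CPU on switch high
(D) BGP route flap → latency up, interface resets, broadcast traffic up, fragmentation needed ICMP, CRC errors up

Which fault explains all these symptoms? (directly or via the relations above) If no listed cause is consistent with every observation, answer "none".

Per-candidate check:
(A) asymmetric routing — does not account for retransmits up, packet loss
(B) link CRC errors — fails on packet loss, latency up (predicts latency flat, not latency up)
(C) spanning-tree reconvergence — fails on packet loss, latency up (predicts latency flat, not latency up)
(D) BGP route flap — does not account for jitter up, retransmits up, packet loss, CPU on switch high
No candidate is consistent with all observations.

none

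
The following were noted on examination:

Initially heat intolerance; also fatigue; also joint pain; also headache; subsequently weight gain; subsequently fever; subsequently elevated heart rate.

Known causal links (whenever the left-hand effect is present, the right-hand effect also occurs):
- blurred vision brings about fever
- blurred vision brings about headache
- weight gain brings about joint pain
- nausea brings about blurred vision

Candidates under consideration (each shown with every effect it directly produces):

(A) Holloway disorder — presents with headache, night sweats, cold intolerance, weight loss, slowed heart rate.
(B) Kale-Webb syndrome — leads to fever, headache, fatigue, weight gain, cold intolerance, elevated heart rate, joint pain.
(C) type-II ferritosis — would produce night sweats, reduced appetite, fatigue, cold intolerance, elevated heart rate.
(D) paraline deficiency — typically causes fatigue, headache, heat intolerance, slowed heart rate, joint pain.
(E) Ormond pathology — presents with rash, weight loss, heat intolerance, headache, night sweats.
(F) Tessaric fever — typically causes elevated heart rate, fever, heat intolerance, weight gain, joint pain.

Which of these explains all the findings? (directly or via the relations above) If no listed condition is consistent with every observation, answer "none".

none

Testing each hypothesis:
(A) Holloway disorder — heat intolerance miss; fatigue miss; joint pain miss; headache match; weight gain miss; fever miss; elevated heart rate miss
(B) Kale-Webb syndrome — heat intolerance miss; fatigue match; joint pain match; headache match; weight gain match; fever match; elevated heart rate match
(C) type-II ferritosis — heat intolerance miss; fatigue match; joint pain miss; headache miss; weight gain miss; fever miss; elevated heart rate match
(D) paraline deficiency — fails on weight gain, fever, elevated heart rate (predicts slowed heart rate, not elevated heart rate)
(E) Ormond pathology — heat intolerance match; fatigue miss; joint pain miss; headache match; weight gain miss; fever miss; elevated heart rate miss
(F) Tessaric fever — heat intolerance match; fatigue miss; joint pain match; headache miss; weight gain match; fever match; elevated heart rate match
Every candidate fails on at least one observation.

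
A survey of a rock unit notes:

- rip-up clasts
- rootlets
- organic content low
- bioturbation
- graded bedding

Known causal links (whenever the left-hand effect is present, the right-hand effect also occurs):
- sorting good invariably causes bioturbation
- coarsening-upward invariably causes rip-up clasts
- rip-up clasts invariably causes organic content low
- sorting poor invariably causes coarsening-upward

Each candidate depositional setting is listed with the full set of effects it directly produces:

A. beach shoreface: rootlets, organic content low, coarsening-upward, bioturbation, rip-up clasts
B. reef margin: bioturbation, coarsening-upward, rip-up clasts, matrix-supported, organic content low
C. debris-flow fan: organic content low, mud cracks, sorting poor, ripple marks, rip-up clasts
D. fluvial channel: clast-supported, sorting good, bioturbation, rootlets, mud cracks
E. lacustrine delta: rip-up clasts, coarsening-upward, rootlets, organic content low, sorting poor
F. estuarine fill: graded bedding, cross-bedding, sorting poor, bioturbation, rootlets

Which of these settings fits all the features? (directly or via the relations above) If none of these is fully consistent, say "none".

F

Testing each hypothesis:
(A) beach shoreface — does not account for graded bedding
(B) reef margin — does not account for rootlets, graded bedding
(C) debris-flow fan — does not account for rootlets, bioturbation, graded bedding
(D) fluvial channel — does not account for rip-up clasts, organic content low, graded bedding
(E) lacustrine delta — does not account for bioturbation, graded bedding
(F) estuarine fill — rip-up clasts yes (through sorting poor → coarsening-upward → rip-up clasts); rootlets yes; organic content low yes (through sorting poor → coarsening-upward → rip-up clasts → organic content low); bioturbation yes; graded bedding yes
(F) is the only candidate with no mismatches.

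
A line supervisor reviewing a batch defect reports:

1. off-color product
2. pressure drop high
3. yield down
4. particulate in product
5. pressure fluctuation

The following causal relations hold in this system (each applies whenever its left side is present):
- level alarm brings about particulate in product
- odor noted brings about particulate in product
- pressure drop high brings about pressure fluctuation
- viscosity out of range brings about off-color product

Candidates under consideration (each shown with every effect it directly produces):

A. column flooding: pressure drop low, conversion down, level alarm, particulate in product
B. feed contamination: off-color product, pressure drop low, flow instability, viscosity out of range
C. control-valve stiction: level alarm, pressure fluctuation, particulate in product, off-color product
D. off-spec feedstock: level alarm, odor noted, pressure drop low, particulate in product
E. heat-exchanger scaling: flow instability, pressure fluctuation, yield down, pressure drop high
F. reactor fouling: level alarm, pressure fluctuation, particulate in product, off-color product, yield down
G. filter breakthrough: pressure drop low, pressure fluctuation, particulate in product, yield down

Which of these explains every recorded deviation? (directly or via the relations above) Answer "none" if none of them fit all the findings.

Per-candidate check:
(A) column flooding — fails on off-color product, pressure drop high, yield down, pressure fluctuation (predicts pressure drop low, not pressure drop high)
(B) feed contamination — off-color product match; pressure drop high miss; yield down miss; particulate in product miss; pressure fluctuation miss
(C) control-valve stiction — off-color product match; pressure drop high miss; yield down miss; particulate in product match; pressure fluctuation match
(D) off-spec feedstock — fails on off-color product, pressure drop high, yield down, pressure fluctuation (predicts pressure drop low, not pressure drop high)
(E) heat-exchanger scaling — does not account for off-color product, particulate in product
(F) reactor fouling — off-color product match; pressure drop high miss; yield down match; particulate in product match; pressure fluctuation match
(G) filter breakthrough — off-color product miss; pressure drop high miss; yield down match; particulate in product match; pressure fluctuation match
No candidate is consistent with all observations.

none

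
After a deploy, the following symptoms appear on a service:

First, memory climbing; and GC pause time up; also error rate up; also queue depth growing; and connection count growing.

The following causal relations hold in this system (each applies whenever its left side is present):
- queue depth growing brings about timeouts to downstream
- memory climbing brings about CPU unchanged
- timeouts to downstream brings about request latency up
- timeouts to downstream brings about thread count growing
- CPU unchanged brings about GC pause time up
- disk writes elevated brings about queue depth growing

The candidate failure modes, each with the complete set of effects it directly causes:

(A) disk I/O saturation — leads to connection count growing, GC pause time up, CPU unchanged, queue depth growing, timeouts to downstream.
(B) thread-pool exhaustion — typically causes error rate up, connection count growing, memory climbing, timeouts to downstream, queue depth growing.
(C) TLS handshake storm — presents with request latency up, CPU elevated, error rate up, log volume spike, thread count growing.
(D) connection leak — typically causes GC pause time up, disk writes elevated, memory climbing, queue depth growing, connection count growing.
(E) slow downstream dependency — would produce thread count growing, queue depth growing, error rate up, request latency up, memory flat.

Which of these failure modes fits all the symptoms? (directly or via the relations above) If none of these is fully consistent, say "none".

B

For each candidate, compare predicted effects to what was observed:
(A) disk I/O saturation — memory climbing ✗; GC pause time up ✓; error rate up ✗; queue depth growing ✓; connection count growing ✓
(B) thread-pool exhaustion — memory climbing ✓; GC pause time up ✓ (via memory climbing → CPU unchanged → GC pause time up); error rate up ✓; queue depth growing ✓; connection count growing ✓
(C) TLS handshake storm — memory climbing ✗; GC pause time up ✗; error rate up ✓; queue depth growing ✗; connection count growing ✗
(D) connection leak — memory climbing ✓; GC pause time up ✓; error rate up ✗; queue depth growing ✓; connection count growing ✓
(E) slow downstream dependency — fails on memory climbing, GC pause time up, connection count growing (predicts memory flat, not memory climbing)
(B) alone accounts for all the evidence.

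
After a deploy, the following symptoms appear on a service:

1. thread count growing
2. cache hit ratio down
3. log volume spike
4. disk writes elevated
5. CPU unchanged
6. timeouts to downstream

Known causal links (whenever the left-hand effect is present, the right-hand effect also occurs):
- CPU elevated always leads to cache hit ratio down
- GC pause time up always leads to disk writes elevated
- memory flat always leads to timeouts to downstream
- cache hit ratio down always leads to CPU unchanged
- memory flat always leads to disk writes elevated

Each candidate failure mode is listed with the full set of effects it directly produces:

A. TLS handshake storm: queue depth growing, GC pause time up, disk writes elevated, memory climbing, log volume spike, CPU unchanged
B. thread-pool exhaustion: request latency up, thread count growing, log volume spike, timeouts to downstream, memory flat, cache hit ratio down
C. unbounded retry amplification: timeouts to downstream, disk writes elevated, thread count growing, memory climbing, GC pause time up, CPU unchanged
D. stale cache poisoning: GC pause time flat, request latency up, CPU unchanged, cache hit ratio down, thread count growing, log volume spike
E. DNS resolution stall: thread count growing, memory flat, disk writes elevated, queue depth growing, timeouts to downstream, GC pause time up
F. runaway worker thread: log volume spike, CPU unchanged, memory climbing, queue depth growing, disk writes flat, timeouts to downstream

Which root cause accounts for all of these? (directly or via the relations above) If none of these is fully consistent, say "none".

Per-candidate check:
(A) TLS handshake storm — thread count growing miss; cache hit ratio down miss; log volume spike match; disk writes elevated match; CPU unchanged match; timeouts to downstream miss
(B) thread-pool exhaustion — accounts for every observation (disk writes elevated by memory flat → disk writes elevated)
(C) unbounded retry amplification — thread count growing match; cache hit ratio down miss; log volume spike miss; disk writes elevated match; CPU unchanged match; timeouts to downstream match
(D) stale cache poisoning — does not account for disk writes elevated, timeouts to downstream
(E) DNS resolution stall — thread count growing match; cache hit ratio down miss; log volume spike miss; disk writes elevated match; CPU unchanged miss; timeouts to downstream match
(F) runaway worker thread — thread count growing miss; cache hit ratio down miss; log volume spike match; disk writes elevated miss; CPU unchanged match; timeouts to downstream match
Only (B) is consistent with every observation.

B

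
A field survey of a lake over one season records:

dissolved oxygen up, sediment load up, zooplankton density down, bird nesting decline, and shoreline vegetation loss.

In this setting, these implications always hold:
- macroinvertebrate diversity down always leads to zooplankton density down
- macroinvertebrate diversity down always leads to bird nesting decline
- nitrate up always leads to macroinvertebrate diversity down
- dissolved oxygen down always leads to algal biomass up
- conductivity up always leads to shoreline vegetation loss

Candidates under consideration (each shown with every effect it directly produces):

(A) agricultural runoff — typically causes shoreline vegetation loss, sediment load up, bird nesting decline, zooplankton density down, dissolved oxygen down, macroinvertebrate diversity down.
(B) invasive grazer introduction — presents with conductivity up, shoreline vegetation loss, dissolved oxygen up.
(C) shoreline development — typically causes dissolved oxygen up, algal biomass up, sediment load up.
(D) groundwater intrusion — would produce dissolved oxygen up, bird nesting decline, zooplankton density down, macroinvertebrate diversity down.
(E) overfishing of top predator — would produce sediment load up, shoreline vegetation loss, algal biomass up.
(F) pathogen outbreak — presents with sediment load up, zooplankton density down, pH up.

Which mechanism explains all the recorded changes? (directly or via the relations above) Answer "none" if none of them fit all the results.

Checking each candidate against the observations:
(A) agricultural runoff — dissolved oxygen up ✗; sediment load up ✓; zooplankton density down ✓; bird nesting decline ✓; shoreline vegetation loss ✓
(B) invasive grazer introduction — dissolved oxygen up ✓; sediment load up ✗; zooplankton density down ✗; bird nesting decline ✗; shoreline vegetation loss ✓
(C) shoreline development — does not account for zooplankton density down, bird nesting decline, shoreline vegetation loss
(D) groundwater intrusion — does not account for sediment load up, shoreline vegetation loss
(E) overfishing of top predator — dissolved oxygen up ✗; sediment load up ✓; zooplankton density down ✗; bird nesting decline ✗; shoreline vegetation loss ✓
(F) pathogen outbreak — dissolved oxygen up ✗; sediment load up ✓; zooplankton density down ✓; bird nesting decline ✗; shoreline vegetation loss ✗
No candidate is consistent with all observations.

none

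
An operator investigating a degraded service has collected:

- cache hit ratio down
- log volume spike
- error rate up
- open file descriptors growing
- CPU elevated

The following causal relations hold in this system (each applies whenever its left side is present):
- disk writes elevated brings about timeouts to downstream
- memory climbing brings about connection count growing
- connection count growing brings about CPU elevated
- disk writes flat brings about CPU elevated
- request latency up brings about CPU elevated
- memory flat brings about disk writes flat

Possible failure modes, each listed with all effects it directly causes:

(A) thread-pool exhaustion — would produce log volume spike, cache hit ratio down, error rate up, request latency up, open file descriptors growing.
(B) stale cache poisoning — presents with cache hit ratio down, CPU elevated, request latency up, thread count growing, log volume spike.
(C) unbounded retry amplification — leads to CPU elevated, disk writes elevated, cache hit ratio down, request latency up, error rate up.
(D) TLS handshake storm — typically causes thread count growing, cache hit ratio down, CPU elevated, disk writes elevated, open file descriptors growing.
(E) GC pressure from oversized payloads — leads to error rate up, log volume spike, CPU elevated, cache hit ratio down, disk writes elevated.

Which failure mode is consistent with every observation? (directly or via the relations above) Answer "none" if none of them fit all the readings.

A

Per-candidate check:
(A) thread-pool exhaustion — accounts for every observation (CPU elevated via request latency up → CPU elevated)
(B) stale cache poisoning — cache hit ratio down match; log volume spike match; error rate up miss; open file descriptors growing miss; CPU elevated match
(C) unbounded retry amplification — cache hit ratio down match; log volume spike miss; error rate up match; open file descriptors growing miss; CPU elevated match
(D) TLS handshake storm — cache hit ratio down match; log volume spike miss; error rate up miss; open file descriptors growing match; CPU elevated match
(E) GC pressure from oversized payloads — cache hit ratio down match; log volume spike match; error rate up match; open file descriptors growing miss; CPU elevated match
Only (A) is consistent with every observation.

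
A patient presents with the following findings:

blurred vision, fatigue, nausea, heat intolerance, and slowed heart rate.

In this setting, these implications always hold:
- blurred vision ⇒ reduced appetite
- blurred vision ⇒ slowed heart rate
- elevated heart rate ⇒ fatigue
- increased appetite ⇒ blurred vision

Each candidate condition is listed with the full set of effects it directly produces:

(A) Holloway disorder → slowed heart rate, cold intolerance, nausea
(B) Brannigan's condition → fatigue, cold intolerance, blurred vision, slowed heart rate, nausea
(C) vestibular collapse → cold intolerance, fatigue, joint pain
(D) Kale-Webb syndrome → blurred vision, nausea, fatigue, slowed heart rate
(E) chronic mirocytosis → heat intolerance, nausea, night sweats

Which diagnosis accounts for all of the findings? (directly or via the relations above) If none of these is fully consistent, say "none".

none

For each candidate, compare predicted effects to what was observed:
(A) Holloway disorder — blurred vision miss; fatigue miss; nausea match; heat intolerance miss; slowed heart rate match
(B) Brannigan's condition — blurred vision match; fatigue match; nausea match; heat intolerance miss; slowed heart rate match
(C) vestibular collapse — blurred vision miss; fatigue match; nausea miss; heat intolerance miss; slowed heart rate miss
(D) Kale-Webb syndrome — blurred vision match; fatigue match; nausea match; heat intolerance miss; slowed heart rate match
(E) chronic mirocytosis — does not account for blurred vision, fatigue, slowed heart rate
Every candidate fails on at least one observation.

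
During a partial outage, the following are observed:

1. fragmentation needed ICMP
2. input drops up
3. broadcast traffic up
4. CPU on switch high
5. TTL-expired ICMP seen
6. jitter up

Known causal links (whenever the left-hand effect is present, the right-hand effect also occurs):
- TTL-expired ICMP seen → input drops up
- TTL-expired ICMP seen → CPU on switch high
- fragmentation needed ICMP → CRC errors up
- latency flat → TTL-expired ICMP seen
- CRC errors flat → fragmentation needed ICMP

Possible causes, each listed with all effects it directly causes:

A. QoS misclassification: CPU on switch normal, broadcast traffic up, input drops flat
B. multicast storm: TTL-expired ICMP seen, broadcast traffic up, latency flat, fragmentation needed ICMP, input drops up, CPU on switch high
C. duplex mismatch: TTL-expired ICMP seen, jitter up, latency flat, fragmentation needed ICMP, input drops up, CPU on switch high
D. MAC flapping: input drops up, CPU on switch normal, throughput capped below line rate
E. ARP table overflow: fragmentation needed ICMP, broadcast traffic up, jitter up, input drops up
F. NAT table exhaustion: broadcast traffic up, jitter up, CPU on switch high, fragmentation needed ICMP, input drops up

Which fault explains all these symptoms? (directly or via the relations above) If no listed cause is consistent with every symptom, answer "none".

none

Checking each candidate against the observations:
(A) QoS misclassification — fails on fragmentation needed ICMP, input drops up, CPU on switch high, TTL-expired ICMP seen, jitter up (predicts input drops flat, not input drops up; predicts CPU on switch normal, not CPU on switch high)
(B) multicast storm — fragmentation needed ICMP match; input drops up match; broadcast traffic up match; CPU on switch high match; TTL-expired ICMP seen match; jitter up miss
(C) duplex mismatch — fragmentation needed ICMP match; input drops up match; broadcast traffic up miss; CPU on switch high match; TTL-expired ICMP seen match; jitter up match
(D) MAC flapping — fragmentation needed ICMP miss; input drops up match; broadcast traffic up miss; CPU on switch high miss; TTL-expired ICMP seen miss; jitter up miss
(E) ARP table overflow — fragmentation needed ICMP match; input drops up match; broadcast traffic up match; CPU on switch high miss; TTL-expired ICMP seen miss; jitter up match
(F) NAT table exhaustion — does not account for TTL-expired ICMP seen
None of the listed candidates fits everything.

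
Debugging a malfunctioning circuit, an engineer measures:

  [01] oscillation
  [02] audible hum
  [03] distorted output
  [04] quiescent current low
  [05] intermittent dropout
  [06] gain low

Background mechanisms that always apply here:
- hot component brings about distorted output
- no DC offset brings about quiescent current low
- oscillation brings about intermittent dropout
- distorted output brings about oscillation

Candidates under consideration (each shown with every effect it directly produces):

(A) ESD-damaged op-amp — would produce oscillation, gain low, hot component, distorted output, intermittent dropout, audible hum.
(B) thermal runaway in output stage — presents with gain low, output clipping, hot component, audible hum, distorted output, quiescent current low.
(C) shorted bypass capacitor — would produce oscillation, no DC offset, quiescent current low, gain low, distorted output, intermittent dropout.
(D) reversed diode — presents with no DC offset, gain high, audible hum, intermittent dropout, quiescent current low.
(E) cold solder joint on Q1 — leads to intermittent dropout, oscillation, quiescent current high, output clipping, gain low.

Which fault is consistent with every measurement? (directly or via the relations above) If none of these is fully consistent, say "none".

Checking each candidate against the observations:
(A) ESD-damaged op-amp — does not account for quiescent current low
(B) thermal runaway in output stage — oscillation yes (through distorted output → oscillation); audible hum yes; distorted output yes; quiescent current low yes; intermittent dropout yes (through distorted output → oscillation → intermittent dropout); gain low yes
(C) shorted bypass capacitor — oscillation yes; audible hum NO; distorted output yes; quiescent current low yes; intermittent dropout yes; gain low yes
(D) reversed diode — fails on oscillation, distorted output, gain low (predicts gain high, not gain low)
(E) cold solder joint on Q1 — oscillation yes; audible hum NO; distorted output NO; quiescent current low NO; intermittent dropout yes; gain low yes
(B) is the only candidate with no mismatches.

B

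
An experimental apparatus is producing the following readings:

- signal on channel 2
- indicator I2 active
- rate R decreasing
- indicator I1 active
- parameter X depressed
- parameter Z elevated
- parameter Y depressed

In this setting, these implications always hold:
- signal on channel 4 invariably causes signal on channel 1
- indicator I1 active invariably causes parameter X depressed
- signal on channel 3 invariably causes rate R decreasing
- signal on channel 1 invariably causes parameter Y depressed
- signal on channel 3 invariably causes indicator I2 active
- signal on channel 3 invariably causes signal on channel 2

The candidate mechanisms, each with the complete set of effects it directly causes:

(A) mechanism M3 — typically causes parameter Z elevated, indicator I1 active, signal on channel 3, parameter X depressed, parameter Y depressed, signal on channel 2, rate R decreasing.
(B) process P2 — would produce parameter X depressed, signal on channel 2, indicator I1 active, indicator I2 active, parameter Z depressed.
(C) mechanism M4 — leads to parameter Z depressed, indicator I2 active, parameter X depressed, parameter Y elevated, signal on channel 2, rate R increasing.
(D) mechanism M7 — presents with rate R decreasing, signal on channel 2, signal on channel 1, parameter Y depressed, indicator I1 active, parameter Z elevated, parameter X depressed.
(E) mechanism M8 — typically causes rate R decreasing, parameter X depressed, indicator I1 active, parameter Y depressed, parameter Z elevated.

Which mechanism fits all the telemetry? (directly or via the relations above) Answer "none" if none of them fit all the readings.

Per-candidate check:
(A) mechanism M3 — signal on channel 2 +; indicator I2 active + (via signal on channel 3 → indicator I2 active); rate R decreasing +; indicator I1 active +; parameter X depressed +; parameter Z elevated +; parameter Y depressed +
(B) process P2 — fails on rate R decreasing, parameter Z elevated, parameter Y depressed (predicts parameter Z depressed, not parameter Z elevated)
(C) mechanism M4 — signal on channel 2 +; indicator I2 active +; rate R decreasing -; indicator I1 active -; parameter X depressed +; parameter Z elevated -; parameter Y depressed -
(D) mechanism M7 — signal on channel 2 +; indicator I2 active -; rate R decreasing +; indicator I1 active +; parameter X depressed +; parameter Z elevated +; parameter Y depressed +
(E) mechanism M8 — does not account for signal on channel 2, indicator I2 active
(A) is the only candidate with no mismatches.

A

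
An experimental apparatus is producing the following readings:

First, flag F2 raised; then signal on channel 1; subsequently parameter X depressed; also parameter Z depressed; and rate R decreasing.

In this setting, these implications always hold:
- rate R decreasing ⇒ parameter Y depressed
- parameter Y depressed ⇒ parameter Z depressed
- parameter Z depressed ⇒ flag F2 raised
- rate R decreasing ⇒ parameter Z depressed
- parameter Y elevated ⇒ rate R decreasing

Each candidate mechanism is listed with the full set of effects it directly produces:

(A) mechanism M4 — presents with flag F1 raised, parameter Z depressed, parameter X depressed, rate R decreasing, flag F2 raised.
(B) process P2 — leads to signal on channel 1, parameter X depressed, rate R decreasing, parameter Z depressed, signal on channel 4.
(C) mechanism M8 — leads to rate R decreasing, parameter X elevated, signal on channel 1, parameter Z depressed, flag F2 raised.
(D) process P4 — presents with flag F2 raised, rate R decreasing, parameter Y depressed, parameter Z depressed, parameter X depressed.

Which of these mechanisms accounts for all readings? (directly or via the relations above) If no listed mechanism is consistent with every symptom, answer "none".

B

Checking each candidate against the observations:
(A) mechanism M4 — flag F2 raised +; signal on channel 1 -; parameter X depressed +; parameter Z depressed +; rate R decreasing +
(B) process P2 — flag F2 raised + (by parameter Z depressed → flag F2 raised); signal on channel 1 +; parameter X depressed +; parameter Z depressed +; rate R decreasing +
(C) mechanism M8 — flag F2 raised +; signal on channel 1 +; parameter X depressed -; parameter Z depressed +; rate R decreasing +
(D) process P4 — flag F2 raised +; signal on channel 1 -; parameter X depressed +; parameter Z depressed +; rate R decreasing +
Only (B) is consistent with every observation.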